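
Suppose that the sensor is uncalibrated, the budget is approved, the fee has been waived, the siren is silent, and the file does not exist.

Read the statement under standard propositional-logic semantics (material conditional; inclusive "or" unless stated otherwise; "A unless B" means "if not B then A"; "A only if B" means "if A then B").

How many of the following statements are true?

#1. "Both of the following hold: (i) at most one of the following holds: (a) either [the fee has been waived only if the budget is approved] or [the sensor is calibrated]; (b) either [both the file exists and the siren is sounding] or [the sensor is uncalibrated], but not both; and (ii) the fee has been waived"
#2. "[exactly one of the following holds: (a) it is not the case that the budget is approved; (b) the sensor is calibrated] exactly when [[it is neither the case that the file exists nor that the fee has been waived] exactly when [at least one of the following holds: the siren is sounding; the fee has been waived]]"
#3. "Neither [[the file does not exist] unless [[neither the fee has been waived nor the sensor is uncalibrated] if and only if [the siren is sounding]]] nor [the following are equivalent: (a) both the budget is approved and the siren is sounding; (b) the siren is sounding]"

1

Let R = "the fee has been waived" (True), Q = "the budget is approved" (True), P = "the sensor is calibrated" (False), U = "the file exists" (False), S = "the siren is sounding" (False).

#1: Formalization: (((R -> Q) or P) nand ((U and S) xor not P)) and R

R -> Q = True -> True = True
(R -> Q) or P = True or False = True
U and S = False and False = False
not P = not False = True
(U and S) xor not P = False xor True = True
((R -> Q) or P) nand ((U and S) xor not P) = True nand True = False
(((R -> Q) or P) nand ((U and S) xor not P)) and R = False and True = False
Thus #1 is false.

#2: In symbols: (not Q xor P) iff ((U nor R) iff (S or R))

not Q = not True = False
not Q xor P = False xor False = False
U nor R = False nor True = False
S or R = False or True = True
(U nor R) iff (S or R) = False iff True = False
(not Q xor P) iff ((U nor R) iff (S or R)) = False iff False = True
Thus #2 is true.

#3: In symbols: (not U or ((R nor not P) iff S)) nor ((Q and S) iff S)

not U = not False = True
not P = not False = True
R nor not P = True nor True = False
(R nor not P) iff S = False iff False = True
not U or ((R nor not P) iff S) = True or True = True
Q and S = True and False = False
(Q and S) iff S = False iff False = True
(not U or ((R nor not P) iff S)) nor ((Q and S) iff S) = True nor True = False
So #3 is false.

True statements: 1.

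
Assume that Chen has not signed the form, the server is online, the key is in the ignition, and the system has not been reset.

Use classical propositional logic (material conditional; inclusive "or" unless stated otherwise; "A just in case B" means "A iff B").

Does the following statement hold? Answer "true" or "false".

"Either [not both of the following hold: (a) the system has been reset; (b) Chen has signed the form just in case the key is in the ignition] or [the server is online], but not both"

False

Let S = "the system has been reset" (False), P = "Chen has signed the form" (False), R = "the key is in the ignition" (True), Q = "the server is online" (True).
In symbols: (S nand (P iff R)) xor Q

P iff R = False iff True = False
S nand (P iff R) = False nand False = True
(S nand (P iff R)) xor Q = True xor True = False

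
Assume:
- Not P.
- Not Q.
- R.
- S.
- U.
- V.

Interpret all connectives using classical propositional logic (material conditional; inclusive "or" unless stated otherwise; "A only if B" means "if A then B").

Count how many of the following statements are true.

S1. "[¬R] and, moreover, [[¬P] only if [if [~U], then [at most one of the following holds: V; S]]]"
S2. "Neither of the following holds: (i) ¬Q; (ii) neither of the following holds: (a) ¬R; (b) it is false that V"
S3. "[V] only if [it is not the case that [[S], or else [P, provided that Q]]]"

S1: In symbols: not R and (not P -> (not U -> (V nand S)))

not R = not True = False
not P = not False = True
not U = not True = False
V nand S = True nand True = False
not U -> (V nand S) = False -> False = True
not P -> (not U -> (V nand S)) = True -> True = True
not R and (not P -> (not U -> (V nand S))) = False and True = False
So S1 is false.

S2: In symbols: not Q nor (not R nor not V)

not Q = not False = True
not R = not True = False
not V = not True = False
not R nor not V = False nor False = True
not Q nor (not R nor not V) = True nor True = False
Thus S2 is false.

S3: In symbols: V -> not (S or (Q -> P))

Q -> P = False -> False = True
S or (Q -> P) = True or True = True
not (S or (Q -> P)) = not True = False
V -> not (S or (Q -> P)) = True -> False = False
Thus S3 is false.

Count: 0.

0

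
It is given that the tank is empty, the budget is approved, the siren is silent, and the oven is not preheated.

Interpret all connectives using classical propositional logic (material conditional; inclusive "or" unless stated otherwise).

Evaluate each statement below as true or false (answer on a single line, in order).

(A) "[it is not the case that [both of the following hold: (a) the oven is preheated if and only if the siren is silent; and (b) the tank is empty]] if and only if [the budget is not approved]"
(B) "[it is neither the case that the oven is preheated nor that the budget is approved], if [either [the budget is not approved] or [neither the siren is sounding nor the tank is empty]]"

Let D = "the oven is preheated" (F), H = "the siren is sounding" (F), M = "the tank is full" (F), G = "the budget is approved" (T).

(A): Formalization: ~((D <-> ~H) & ~M) <-> ~G

~H = ~F = T
D <-> ~H = F <-> T = F
~M = ~F = T
(D <-> ~H) & ~M = F & T = F
~((D <-> ~H) & ~M) = ~F = T
~G = ~T = F
~((D <-> ~H) & ~M) <-> ~G = T <-> F = F
So (A) is false.

(B): This is (~G | (H nor ~M)) -> (D nor G).

~G = ~T = F
~M = ~F = T
H nor ~M = F nor T = F
~G | (H nor ~M) = F | F = F
D nor G = F nor T = F
(~G | (H nor ~M)) -> (D nor G) = F -> F = T
Hence (B) is true.

(A) F / (B) T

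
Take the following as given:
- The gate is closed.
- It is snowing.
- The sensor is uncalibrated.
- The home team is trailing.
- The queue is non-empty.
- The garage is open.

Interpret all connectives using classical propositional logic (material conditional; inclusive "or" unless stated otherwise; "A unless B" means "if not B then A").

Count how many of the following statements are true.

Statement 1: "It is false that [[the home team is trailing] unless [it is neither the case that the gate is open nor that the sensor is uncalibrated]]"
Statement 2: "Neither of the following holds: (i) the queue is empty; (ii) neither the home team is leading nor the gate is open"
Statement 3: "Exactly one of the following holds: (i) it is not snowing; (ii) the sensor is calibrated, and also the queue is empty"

Let S = "the home team is leading" (F), P = "the gate is open" (F), R = "the sensor is calibrated" (F), U = "the queue is empty" (F), Q = "it is snowing" (T).

Statement 1: In symbols: ¬(¬S ∨ (P ↓ ¬R))

¬S = ¬F = T
¬R = ¬F = T
P ↓ ¬R = F ↓ T = F
¬S ∨ (P ↓ ¬R) = T ∨ F = T
¬(¬S ∨ (P ↓ ¬R)) = ¬T = F
Thus Statement 1 is false.

Statement 2: This is U ↓ (S ↓ P).

S ↓ P = F ↓ F = T
U ↓ (S ↓ P) = F ↓ T = F
So Statement 2 is false.

Statement 3: Formalization: ¬Q ⊕ (R ∧ U)

¬Q = ¬T = F
R ∧ U = F ∧ F = F
¬Q ⊕ (R ∧ U) = F ⊕ F = F
Hence Statement 3 is false.

Count: 0.

0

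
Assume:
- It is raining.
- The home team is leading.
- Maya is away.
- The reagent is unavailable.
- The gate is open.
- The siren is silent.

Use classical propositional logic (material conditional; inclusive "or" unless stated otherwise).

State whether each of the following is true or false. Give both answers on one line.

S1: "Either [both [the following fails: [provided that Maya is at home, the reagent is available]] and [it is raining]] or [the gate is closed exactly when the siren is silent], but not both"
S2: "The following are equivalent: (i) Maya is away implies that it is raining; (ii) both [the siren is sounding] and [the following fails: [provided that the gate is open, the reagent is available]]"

S1 F, S2 F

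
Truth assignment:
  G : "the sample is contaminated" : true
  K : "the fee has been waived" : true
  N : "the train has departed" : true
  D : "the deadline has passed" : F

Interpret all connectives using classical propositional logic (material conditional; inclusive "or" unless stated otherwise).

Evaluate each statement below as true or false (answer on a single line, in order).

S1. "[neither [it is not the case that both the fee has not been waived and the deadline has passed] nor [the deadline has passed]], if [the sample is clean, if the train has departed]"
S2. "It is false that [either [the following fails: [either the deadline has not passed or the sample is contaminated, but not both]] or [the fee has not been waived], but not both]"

S1: Parsed as (N → ¬G) → ((¬K ↑ D) ↓ D)

¬G = ¬T = F
N → ¬G = T → F = F
¬K = ¬T = F
¬K ↑ D = F ↑ F = T
(¬K ↑ D) ↓ D = T ↓ F = F
(N → ¬G) → ((¬K ↑ D) ↓ D) = F → F = T
So S1 is true.

S2: Parsed as ¬(¬(¬D ⊕ G) ⊕ ¬K)

¬D = ¬F = T
¬D ⊕ G = T ⊕ T = F
¬(¬D ⊕ G) = ¬F = T
¬K = ¬T = F
¬(¬D ⊕ G) ⊕ ¬K = T ⊕ F = T
¬(¬(¬D ⊕ G) ⊕ ¬K) = ¬T = F
Hence S2 is false.

S1 true; S2 false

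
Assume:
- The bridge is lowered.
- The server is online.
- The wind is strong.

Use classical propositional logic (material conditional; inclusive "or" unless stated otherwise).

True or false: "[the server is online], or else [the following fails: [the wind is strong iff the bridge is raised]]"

true

Let Q = "the server is online" (T), R = "the wind is strong" (T), P = "the bridge is raised" (F).
Parsed as Q ∨ ¬(R ↔ P)

R ↔ P = T ↔ F = F
¬(R ↔ P) = ¬F = T
Q ∨ ¬(R ↔ P) = T ∨ T = T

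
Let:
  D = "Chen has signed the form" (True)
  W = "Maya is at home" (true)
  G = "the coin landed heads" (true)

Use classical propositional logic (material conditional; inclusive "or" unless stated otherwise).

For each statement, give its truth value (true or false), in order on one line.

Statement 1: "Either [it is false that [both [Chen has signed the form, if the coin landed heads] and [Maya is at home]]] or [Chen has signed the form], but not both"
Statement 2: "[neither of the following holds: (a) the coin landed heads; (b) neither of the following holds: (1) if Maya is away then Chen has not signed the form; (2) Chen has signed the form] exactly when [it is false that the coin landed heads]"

Statement 1 true / Statement 2 true

Statement 1: Formalization: ¬((G → D) ∧ W) ⊕ D

G → D = T → T = T
(G → D) ∧ W = T ∧ T = T
¬((G → D) ∧ W) = ¬T = F
¬((G → D) ∧ W) ⊕ D = F ⊕ T = T
Hence Statement 1 is true.

Statement 2: This is (G ↓ ((¬W → ¬D) ↓ D)) ↔ ¬G.

¬W = ¬T = F
¬D = ¬T = F
¬W → ¬D = F → F = T
(¬W → ¬D) ↓ D = T ↓ T = F
G ↓ ((¬W → ¬D) ↓ D) = T ↓ F = F
¬G = ¬T = F
(G ↓ ((¬W → ¬D) ↓ D)) ↔ ¬G = F ↔ F = T
So Statement 2 is true.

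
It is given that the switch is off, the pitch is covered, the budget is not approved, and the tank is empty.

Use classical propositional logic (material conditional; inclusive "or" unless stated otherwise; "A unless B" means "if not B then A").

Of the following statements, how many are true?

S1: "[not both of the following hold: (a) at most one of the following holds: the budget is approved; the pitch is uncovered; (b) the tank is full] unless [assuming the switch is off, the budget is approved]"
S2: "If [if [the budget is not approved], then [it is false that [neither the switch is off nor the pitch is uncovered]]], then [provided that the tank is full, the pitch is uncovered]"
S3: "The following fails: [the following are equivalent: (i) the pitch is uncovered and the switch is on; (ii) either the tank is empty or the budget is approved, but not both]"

3

Let R = "the budget is approved" (False), V = "the pitch is covered" (True), D = "the tank is full" (False), L = "the switch is on" (False).

S1: This is ((R nand not V) nand D) or (not L -> R).

not V = not True = False
R nand not V = False nand False = True
(R nand not V) nand D = True nand False = True
not L = not False = True
not L -> R = True -> False = False
((R nand not V) nand D) or (not L -> R) = True or False = True
Thus S1 is true.

S2: This is (not R -> not (not L nor not V)) -> (D -> not V).

not R = not False = True
not L = not False = True
not V = not True = False
not L nor not V = True nor False = False
not (not L nor not V) = not False = True
not R -> not (not L nor not V) = True -> True = True
not V = not True = False
D -> not V = False -> False = True
(not R -> not (not L nor not V)) -> (D -> not V) = True -> True = True
Thus S2 is true.

S3: This is not ((not V and L) iff (not D xor R)).

not V = not True = False
not V and L = False and False = False
not D = not False = True
not D xor R = True xor False = True
(not V and L) iff (not D xor R) = False iff True = False
not ((not V and L) iff (not D xor R)) = not False = True
Hence S3 is true.

3 of the 3 statements are true.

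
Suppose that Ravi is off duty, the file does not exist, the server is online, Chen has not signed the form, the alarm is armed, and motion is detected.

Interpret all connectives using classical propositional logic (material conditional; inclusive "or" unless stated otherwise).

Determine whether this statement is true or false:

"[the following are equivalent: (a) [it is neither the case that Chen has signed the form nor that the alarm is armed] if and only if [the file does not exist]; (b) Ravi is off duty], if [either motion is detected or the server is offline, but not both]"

False.

Let V = "motion is detected" (True), R = "the server is online" (True), S = "Chen has signed the form" (False), U = "the alarm is armed" (True), Q = "the file exists" (False), P = "Ravi is on call" (False).
Formalization: (V xor not R) -> (((S nor U) iff not Q) iff not P)

not R = not True = False
V xor not R = True xor False = True
S nor U = False nor True = False
not Q = not False = True
(S nor U) iff not Q = False iff True = False
not P = not False = True
((S nor U) iff not Q) iff not P = False iff True = False
(V xor not R) -> (((S nor U) iff not Q) iff not P) = True -> False = False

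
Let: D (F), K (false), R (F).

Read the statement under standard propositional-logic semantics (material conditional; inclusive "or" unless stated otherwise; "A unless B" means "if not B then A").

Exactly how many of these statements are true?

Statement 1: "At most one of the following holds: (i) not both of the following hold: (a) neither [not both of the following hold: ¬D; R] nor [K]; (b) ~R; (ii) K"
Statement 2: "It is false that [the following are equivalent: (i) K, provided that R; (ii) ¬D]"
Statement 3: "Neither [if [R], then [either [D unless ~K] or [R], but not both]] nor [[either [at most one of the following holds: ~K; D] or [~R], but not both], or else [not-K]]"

1

Statement 1: This is (((~D nand R) nor K) nand ~R) nand K.

~D = ~F = T
~D nand R = T nand F = T
(~D nand R) nor K = T nor F = F
~R = ~F = T
((~D nand R) nor K) nand ~R = F nand T = T
(((~D nand R) nor K) nand ~R) nand K = T nand F = T
So Statement 1 is true.

Statement 2: Parsed as ~((R -> K) <-> ~D)

R -> K = F -> F = T
~D = ~F = T
(R -> K) <-> ~D = T <-> T = T
~((R -> K) <-> ~D) = ~T = F
Hence Statement 2 is false.

Statement 3: Parsed as (R -> ((D | ~K) xor R)) nor (((~K nand D) xor ~R) | ~K)

~K = ~F = T
D | ~K = F | T = T
(D | ~K) xor R = T xor F = T
R -> ((D | ~K) xor R) = F -> T = T
~K = ~F = T
~K nand D = T nand F = T
~R = ~F = T
(~K nand D) xor ~R = T xor T = F
~K = ~F = T
((~K nand D) xor ~R) | ~K = F | T = T
(R -> ((D | ~K) xor R)) nor (((~K nand D) xor ~R) | ~K) = T nor T = F
Hence Statement 3 is false.

True statements: 1.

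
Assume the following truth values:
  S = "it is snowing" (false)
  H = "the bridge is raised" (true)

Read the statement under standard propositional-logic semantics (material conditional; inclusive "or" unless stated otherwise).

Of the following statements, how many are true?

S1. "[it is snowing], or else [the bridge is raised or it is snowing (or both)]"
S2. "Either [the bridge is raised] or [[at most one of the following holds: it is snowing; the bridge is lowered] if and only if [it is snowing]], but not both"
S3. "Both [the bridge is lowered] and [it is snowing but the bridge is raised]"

S1: In symbols: S or (H or S)

H or S = True or False = True
S or (H or S) = False or True = True
Thus S1 is true.

S2: Formalization: H xor ((S nand not H) iff S)

not H = not True = False
S nand not H = False nand False = True
(S nand not H) iff S = True iff False = False
H xor ((S nand not H) iff S) = True xor False = True
So S2 is true.

S3: Parsed as not H and (S and H)

not H = not True = False
S and H = False and True = False
not H and (S and H) = False and False = False
Hence S3 is false.

Count: 2.

2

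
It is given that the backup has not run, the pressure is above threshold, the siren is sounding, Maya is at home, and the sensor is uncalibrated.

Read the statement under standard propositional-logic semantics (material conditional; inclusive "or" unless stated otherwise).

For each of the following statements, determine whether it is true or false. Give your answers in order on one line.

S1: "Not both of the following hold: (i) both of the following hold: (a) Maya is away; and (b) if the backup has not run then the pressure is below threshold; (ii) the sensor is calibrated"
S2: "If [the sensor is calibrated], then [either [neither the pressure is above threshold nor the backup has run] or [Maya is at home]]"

Let S = "Maya is at home" (T), P = "the backup has run" (F), Q = "the pressure is above threshold" (T), U = "the sensor is calibrated" (F).

S1: Formalization: (~S & (~P -> ~Q)) nand U

~S = ~T = F
~P = ~F = T
~Q = ~T = F
~P -> ~Q = T -> F = F
~S & (~P -> ~Q) = F & F = F
(~S & (~P -> ~Q)) nand U = F nand F = T
Thus S1 is true.

S2: In symbols: U -> ((Q nor P) | S)

Q nor P = T nor F = F
(Q nor P) | S = F | T = T
U -> ((Q nor P) | S) = F -> T = T
So S2 is true.

S1 T; S2 T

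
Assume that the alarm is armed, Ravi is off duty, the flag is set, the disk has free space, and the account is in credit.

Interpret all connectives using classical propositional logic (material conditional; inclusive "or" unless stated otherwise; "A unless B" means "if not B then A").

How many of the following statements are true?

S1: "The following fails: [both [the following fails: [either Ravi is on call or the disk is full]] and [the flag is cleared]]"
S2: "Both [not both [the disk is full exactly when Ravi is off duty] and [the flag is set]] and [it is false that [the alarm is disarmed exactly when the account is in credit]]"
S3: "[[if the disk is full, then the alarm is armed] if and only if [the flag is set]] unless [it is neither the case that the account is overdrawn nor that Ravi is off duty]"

Let Q = "Ravi is on call" (F), S = "the disk is full" (F), R = "the flag is set" (T), P = "the alarm is armed" (T), U = "the account is overdrawn" (F).

S1: This is ¬(¬(Q ∨ S) ∧ ¬R).

Q ∨ S = F ∨ F = F
¬(Q ∨ S) = ¬F = T
¬R = ¬T = F
¬(Q ∨ S) ∧ ¬R = T ∧ F = F
¬(¬(Q ∨ S) ∧ ¬R) = ¬F = T
So S1 is true.

S2: Formalization: ((S ↔ ¬Q) ↑ R) ∧ ¬(¬P ↔ ¬U)

¬Q = ¬F = T
S ↔ ¬Q = F ↔ T = F
(S ↔ ¬Q) ↑ R = F ↑ T = T
¬P = ¬T = F
¬U = ¬F = T
¬P ↔ ¬U = F ↔ T = F
¬(¬P ↔ ¬U) = ¬F = T
((S ↔ ¬Q) ↑ R) ∧ ¬(¬P ↔ ¬U) = T ∧ T = T
Hence S2 is true.

S3: Parsed as ((S → P) ↔ R) ∨ (U ↓ ¬Q)

S → P = F → T = T
(S → P) ↔ R = T ↔ T = T
¬Q = ¬F = T
U ↓ ¬Q = F ↓ T = F
((S → P) ↔ R) ∨ (U ↓ ¬Q) = T ∨ F = T
So S3 is true.

True statements: 3.

3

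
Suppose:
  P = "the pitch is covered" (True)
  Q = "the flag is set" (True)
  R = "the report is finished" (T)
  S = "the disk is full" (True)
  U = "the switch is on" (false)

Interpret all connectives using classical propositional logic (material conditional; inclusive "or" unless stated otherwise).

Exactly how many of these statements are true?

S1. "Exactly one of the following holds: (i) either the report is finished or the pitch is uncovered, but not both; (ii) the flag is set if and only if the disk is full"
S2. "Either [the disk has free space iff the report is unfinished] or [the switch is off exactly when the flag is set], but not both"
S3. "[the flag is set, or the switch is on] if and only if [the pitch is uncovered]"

0

S1: In symbols: (R xor not P) xor (Q iff S)

not P = not True = False
R xor not P = True xor False = True
Q iff S = True iff True = True
(R xor not P) xor (Q iff S) = True xor True = False
So S1 is false.

S2: Formalization: (not S iff not R) xor (not U iff Q)

not S = not True = False
not R = not True = False
not S iff not R = False iff False = True
not U = not False = True
not U iff Q = True iff True = True
(not S iff not R) xor (not U iff Q) = True xor True = False
Thus S2 is false.

S3: In symbols: (Q or U) iff not P

Q or U = True or False = True
not P = not True = False
(Q or U) iff not P = True iff False = False
Hence S3 is false.

True statements: 0 (none).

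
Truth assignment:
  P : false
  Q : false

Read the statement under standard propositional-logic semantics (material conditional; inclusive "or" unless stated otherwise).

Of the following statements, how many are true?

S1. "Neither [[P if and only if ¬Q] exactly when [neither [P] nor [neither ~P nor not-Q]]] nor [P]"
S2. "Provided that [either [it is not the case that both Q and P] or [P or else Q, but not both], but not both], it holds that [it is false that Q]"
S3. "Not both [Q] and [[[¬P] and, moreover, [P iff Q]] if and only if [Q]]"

3

S1: In symbols: ((P <-> ~Q) <-> (P nor (~P nor ~Q))) nor P

~Q = ~F = T
P <-> ~Q = F <-> T = F
~P = ~F = T
~Q = ~F = T
~P nor ~Q = T nor T = F
P nor (~P nor ~Q) = F nor F = T
(P <-> ~Q) <-> (P nor (~P nor ~Q)) = F <-> T = F
((P <-> ~Q) <-> (P nor (~P nor ~Q))) nor P = F nor F = T
So S1 is true.

S2: Formalization: ((Q nand P) xor (P xor Q)) -> ~Q

Q nand P = F nand F = T
P xor Q = F xor F = F
(Q nand P) xor (P xor Q) = T xor F = T
~Q = ~F = T
((Q nand P) xor (P xor Q)) -> ~Q = T -> T = T
So S2 is true.

S3: Parsed as Q nand ((~P & (P <-> Q)) <-> Q)

~P = ~F = T
P <-> Q = F <-> F = T
~P & (P <-> Q) = T & T = T
(~P & (P <-> Q)) <-> Q = T <-> F = F
Q nand ((~P & (P <-> Q)) <-> Q) = F nand F = T
Thus S3 is true.

Count: 3.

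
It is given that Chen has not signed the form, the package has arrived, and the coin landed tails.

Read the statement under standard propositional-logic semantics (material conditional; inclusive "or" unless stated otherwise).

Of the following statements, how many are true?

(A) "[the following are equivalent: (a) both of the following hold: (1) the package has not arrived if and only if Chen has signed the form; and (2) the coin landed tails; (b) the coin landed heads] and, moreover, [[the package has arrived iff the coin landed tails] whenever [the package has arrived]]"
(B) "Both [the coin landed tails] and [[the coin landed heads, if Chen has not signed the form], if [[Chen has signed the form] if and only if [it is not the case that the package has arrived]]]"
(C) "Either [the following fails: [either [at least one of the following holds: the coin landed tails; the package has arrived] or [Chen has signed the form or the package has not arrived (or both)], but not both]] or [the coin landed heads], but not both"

Let Q = "the package has arrived" (True), P = "Chen has signed the form" (False), R = "the coin landed heads" (False).

(A): In symbols: (((not Q iff P) and not R) iff R) and (Q -> (Q iff not R))

not Q = not True = False
not Q iff P = False iff False = True
not R = not False = True
(not Q iff P) and not R = True and True = True
((not Q iff P) and not R) iff R = True iff False = False
not R = not False = True
Q iff not R = True iff True = True
Q -> (Q iff not R) = True -> True = True
(((not Q iff P) and not R) iff R) and (Q -> (Q iff not R)) = False and True = False
So (A) is false.

(B): Formalization: not R and ((P iff not Q) -> (not P -> R))

not R = not False = True
not Q = not True = False
P iff not Q = False iff False = True
not P = not False = True
not P -> R = True -> False = False
(P iff not Q) -> (not P -> R) = True -> False = False
not R and ((P iff not Q) -> (not P -> R)) = True and False = False
Hence (B) is false.

(C): Parsed as not ((not R or Q) xor (P or not Q)) xor R

not R = not False = True
not R or Q = True or True = True
not Q = not True = False
P or not Q = False or False = False
(not R or Q) xor (P or not Q) = True xor False = True
not ((not R or Q) xor (P or not Q)) = not True = False
not ((not R or Q) xor (P or not Q)) xor R = False xor False = False
Thus (C) is false.

Count: 0.

0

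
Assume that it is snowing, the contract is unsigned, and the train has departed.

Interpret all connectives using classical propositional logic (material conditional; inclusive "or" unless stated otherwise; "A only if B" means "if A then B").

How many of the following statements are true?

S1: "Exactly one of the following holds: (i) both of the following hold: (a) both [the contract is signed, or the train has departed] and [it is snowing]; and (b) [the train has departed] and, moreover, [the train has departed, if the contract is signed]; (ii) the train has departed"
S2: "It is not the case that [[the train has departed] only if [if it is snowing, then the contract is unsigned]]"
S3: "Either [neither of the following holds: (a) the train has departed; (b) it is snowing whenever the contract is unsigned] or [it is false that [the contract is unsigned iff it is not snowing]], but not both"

1

Let Q = "the contract is signed" (False), R = "the train has departed" (True), P = "it is snowing" (True).

S1: Parsed as (((Q or R) and P) and (R and (Q -> R))) xor R

Q or R = False or True = True
(Q or R) and P = True and True = True
Q -> R = False -> True = True
R and (Q -> R) = True and True = True
((Q or R) and P) and (R and (Q -> R)) = True and True = True
(((Q or R) and P) and (R and (Q -> R))) xor R = True xor True = False
So S1 is false.

S2: This is not (R -> (P -> not Q)).

not Q = not False = True
P -> not Q = True -> True = True
R -> (P -> not Q) = True -> True = True
not (R -> (P -> not Q)) = not True = False
Hence S2 is false.

S3: Parsed as (R nor (not Q -> P)) xor not (not Q iff not P)

not Q = not False = True
not Q -> P = True -> True = True
R nor (not Q -> P) = True nor True = False
not Q = not False = True
not P = not True = False
not Q iff not P = True iff False = False
not (not Q iff not P) = not False = True
(R nor (not Q -> P)) xor not (not Q iff not P) = False xor True = True
So S3 is true.

Count: 1.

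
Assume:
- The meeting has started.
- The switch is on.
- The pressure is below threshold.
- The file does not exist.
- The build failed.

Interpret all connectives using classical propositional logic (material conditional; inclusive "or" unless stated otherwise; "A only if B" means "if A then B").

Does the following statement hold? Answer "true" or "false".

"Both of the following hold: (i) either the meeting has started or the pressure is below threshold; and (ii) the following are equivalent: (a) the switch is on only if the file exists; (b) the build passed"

Let G = "the meeting has started" (T), L = "the pressure is above threshold" (F), P = "the switch is on" (T), U = "the file exists" (F), W = "the build passed" (F).
Formalization: (G ∨ ¬L) ∧ ((P → U) ↔ W)

¬L = ¬F = T
G ∨ ¬L = T ∨ T = T
P → U = T → F = F
(P → U) ↔ W = F ↔ F = T
(G ∨ ¬L) ∧ ((P → U) ↔ W) = T ∧ T = T

True.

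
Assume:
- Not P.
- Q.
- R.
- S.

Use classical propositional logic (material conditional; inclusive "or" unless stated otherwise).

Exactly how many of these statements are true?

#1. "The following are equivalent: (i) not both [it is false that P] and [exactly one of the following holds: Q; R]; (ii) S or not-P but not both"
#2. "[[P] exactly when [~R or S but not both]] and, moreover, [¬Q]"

0

#1: Parsed as (~P nand (Q xor R)) <-> (S xor ~P)

~P = ~F = T
Q xor R = T xor T = F
~P nand (Q xor R) = T nand F = T
~P = ~F = T
S xor ~P = T xor T = F
(~P nand (Q xor R)) <-> (S xor ~P) = T <-> F = F
Thus #1 is false.

#2: Parsed as (P <-> (~R xor S)) & ~Q

~R = ~T = F
~R xor S = F xor T = T
P <-> (~R xor S) = F <-> T = F
~Q = ~T = F
(P <-> (~R xor S)) & ~Q = F & F = F
So #2 is false.

True statements: 0 (none).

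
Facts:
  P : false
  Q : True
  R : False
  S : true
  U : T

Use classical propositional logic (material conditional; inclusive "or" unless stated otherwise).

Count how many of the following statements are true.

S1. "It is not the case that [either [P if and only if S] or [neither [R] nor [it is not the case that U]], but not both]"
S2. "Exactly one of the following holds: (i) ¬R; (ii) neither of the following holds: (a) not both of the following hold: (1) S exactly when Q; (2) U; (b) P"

S1: Formalization: ~((P <-> S) xor (R nor ~U))

P <-> S = F <-> T = F
~U = ~T = F
R nor ~U = F nor F = T
(P <-> S) xor (R nor ~U) = F xor T = T
~((P <-> S) xor (R nor ~U)) = ~T = F
Hence S1 is false.

S2: Formalization: ~R xor (((S <-> Q) nand U) nor P)

~R = ~F = T
S <-> Q = T <-> T = T
(S <-> Q) nand U = T nand T = F
((S <-> Q) nand U) nor P = F nor F = T
~R xor (((S <-> Q) nand U) nor P) = T xor T = F
Thus S2 is false.

0 of the 2 statements are true (none).

0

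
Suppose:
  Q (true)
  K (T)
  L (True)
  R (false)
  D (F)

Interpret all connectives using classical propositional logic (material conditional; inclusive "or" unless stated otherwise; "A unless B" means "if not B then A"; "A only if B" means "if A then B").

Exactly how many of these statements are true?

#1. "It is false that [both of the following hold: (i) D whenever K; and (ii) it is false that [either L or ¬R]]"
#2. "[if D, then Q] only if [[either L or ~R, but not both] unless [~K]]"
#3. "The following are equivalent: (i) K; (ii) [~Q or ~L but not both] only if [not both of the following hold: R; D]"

#1: Parsed as not ((K -> D) and not (L or not R))

K -> D = True -> False = False
not R = not False = True
L or not R = True or True = True
not (L or not R) = not True = False
(K -> D) and not (L or not R) = False and False = False
not ((K -> D) and not (L or not R)) = not False = True
Thus #1 is true.

#2: In symbols: (D -> Q) -> ((L xor not R) or not K)

D -> Q = False -> True = True
not R = not False = True
L xor not R = True xor True = False
not K = not True = False
(L xor not R) or not K = False or False = False
(D -> Q) -> ((L xor not R) or not K) = True -> False = False
Hence #2 is false.

#3: Parsed as K iff ((not Q xor not L) -> (R nand D))

not Q = not True = False
not L = not True = False
not Q xor not L = False xor False = False
R nand D = False nand False = True
(not Q xor not L) -> (R nand D) = False -> True = True
K iff ((not Q xor not L) -> (R nand D)) = True iff True = True
Hence #3 is true.

True statements: 2 (#1, #3).

2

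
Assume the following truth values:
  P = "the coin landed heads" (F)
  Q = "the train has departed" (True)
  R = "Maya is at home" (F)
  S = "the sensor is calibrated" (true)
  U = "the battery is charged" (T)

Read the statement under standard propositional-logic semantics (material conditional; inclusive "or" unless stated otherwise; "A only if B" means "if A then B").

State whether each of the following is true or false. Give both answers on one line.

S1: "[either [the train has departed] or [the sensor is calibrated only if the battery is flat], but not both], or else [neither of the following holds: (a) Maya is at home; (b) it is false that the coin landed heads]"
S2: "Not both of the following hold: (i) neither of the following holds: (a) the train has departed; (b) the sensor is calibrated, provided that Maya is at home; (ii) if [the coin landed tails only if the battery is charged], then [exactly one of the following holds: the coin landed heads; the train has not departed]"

S1: This is (Q xor (S -> ~U)) | (R nor ~P).

~U = ~T = F
S -> ~U = T -> F = F
Q xor (S -> ~U) = T xor F = T
~P = ~F = T
R nor ~P = F nor T = F
(Q xor (S -> ~U)) | (R nor ~P) = T | F = T
Thus S1 is true.

S2: This is (Q nor (R -> S)) nand ((~P -> U) -> (P xor ~Q)).

R -> S = F -> T = T
Q nor (R -> S) = T nor T = F
~P = ~F = T
~P -> U = T -> T = T
~Q = ~T = F
P xor ~Q = F xor F = F
(~P -> U) -> (P xor ~Q) = T -> F = F
(Q nor (R -> S)) nand ((~P -> U) -> (P xor ~Q)) = F nand F = T
So S2 is true.

S1 T, S2 T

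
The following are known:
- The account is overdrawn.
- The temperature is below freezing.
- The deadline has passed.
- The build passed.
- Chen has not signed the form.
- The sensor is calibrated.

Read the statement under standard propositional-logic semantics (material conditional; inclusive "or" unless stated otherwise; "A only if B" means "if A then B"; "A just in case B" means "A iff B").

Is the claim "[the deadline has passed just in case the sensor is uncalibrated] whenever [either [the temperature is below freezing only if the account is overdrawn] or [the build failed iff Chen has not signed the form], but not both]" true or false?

False

Let Q = "the temperature is below freezing" (T), P = "the account is overdrawn" (T), S = "the build passed" (T), U = "Chen has signed the form" (F), R = "the deadline has passed" (T), V = "the sensor is calibrated" (T).
This is ((Q → P) ⊕ (¬S ↔ ¬U)) → (R ↔ ¬V).

Q → P = T → T = T
¬S = ¬T = F
¬U = ¬F = T
¬S ↔ ¬U = F ↔ T = F
(Q → P) ⊕ (¬S ↔ ¬U) = T ⊕ F = T
¬V = ¬T = F
R ↔ ¬V = T ↔ F = F
((Q → P) ⊕ (¬S ↔ ¬U)) → (R ↔ ¬V) = T → F = F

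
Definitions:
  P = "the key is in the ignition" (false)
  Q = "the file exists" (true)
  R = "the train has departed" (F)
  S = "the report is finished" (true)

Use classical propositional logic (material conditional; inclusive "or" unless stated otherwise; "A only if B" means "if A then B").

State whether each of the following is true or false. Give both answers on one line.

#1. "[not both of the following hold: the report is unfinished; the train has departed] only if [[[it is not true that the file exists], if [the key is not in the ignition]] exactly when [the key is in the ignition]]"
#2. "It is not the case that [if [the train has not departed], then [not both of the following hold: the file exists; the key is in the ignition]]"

#1: This is (~S nand R) -> ((~P -> ~Q) <-> P).

~S = ~T = F
~S nand R = F nand F = T
~P = ~F = T
~Q = ~T = F
~P -> ~Q = T -> F = F
(~P -> ~Q) <-> P = F <-> F = T
(~S nand R) -> ((~P -> ~Q) <-> P) = T -> T = T
Hence #1 is true.

#2: In symbols: ~(~R -> (Q nand P))

~R = ~F = T
Q nand P = T nand F = T
~R -> (Q nand P) = T -> T = T
~(~R -> (Q nand P)) = ~T = F
So #2 is false.

#1 True, #2 False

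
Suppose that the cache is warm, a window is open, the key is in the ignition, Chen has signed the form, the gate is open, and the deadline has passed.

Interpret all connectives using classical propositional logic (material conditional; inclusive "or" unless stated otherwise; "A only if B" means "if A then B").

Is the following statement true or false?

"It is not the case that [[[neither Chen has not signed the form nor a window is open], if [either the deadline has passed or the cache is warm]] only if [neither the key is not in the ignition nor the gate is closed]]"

False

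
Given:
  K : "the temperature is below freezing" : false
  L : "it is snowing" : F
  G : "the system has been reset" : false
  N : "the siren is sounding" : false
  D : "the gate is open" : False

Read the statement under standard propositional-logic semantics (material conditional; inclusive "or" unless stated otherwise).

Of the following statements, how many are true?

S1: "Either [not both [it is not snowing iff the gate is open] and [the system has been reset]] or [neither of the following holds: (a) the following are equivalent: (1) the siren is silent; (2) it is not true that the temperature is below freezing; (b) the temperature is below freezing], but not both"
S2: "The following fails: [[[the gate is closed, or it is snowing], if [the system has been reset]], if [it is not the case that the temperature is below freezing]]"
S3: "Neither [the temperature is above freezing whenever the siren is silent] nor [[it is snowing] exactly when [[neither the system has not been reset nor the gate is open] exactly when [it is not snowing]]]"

1

S1: Parsed as ((not L iff D) nand G) xor ((not N iff not K) nor K)

not L = not False = True
not L iff D = True iff False = False
(not L iff D) nand G = False nand False = True
not N = not False = True
not K = not False = True
not N iff not K = True iff True = True
(not N iff not K) nor K = True nor False = False
((not L iff D) nand G) xor ((not N iff not K) nor K) = True xor False = True
So S1 is true.

S2: Parsed as not (not K -> (G -> (not D or L)))

not K = not False = True
not D = not False = True
not D or L = True or False = True
G -> (not D or L) = False -> True = True
not K -> (G -> (not D or L)) = True -> True = True
not (not K -> (G -> (not D or L))) = not True = False
Hence S2 is false.

S3: This is (not N -> not K) nor (L iff ((not G nor D) iff not L)).

not N = not False = True
not K = not False = True
not N -> not K = True -> True = True
not G = not False = True
not G nor D = True nor False = False
not L = not False = True
(not G nor D) iff not L = False iff True = False
L iff ((not G nor D) iff not L) = False iff False = True
(not N -> not K) nor (L iff ((not G nor D) iff not L)) = True nor True = False
So S3 is false.

1 of the 3 statements is true.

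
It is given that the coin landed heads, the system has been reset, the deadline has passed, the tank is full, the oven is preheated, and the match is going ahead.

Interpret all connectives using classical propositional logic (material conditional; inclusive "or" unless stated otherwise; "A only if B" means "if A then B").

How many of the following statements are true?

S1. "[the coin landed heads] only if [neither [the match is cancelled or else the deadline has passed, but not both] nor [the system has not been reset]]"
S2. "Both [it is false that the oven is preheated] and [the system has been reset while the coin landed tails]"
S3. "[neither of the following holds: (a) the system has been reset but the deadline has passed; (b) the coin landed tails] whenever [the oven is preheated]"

Let P = "the coin landed heads" (T), V = "the match is cancelled" (F), R = "the deadline has passed" (T), Q = "the system has been reset" (T), U = "the oven is preheated" (T).

S1: In symbols: P → ((V ⊕ R) ↓ ¬Q)

V ⊕ R = F ⊕ T = T
¬Q = ¬T = F
(V ⊕ R) ↓ ¬Q = T ↓ F = F
P → ((V ⊕ R) ↓ ¬Q) = T → F = F
Hence S1 is false.

S2: Formalization: ¬U ∧ (Q ∧ ¬P)

¬U = ¬T = F
¬P = ¬T = F
Q ∧ ¬P = T ∧ F = F
¬U ∧ (Q ∧ ¬P) = F ∧ F = F
Hence S2 is false.

S3: Parsed as U → ((Q ∧ R) ↓ ¬P)

Q ∧ R = T ∧ T = T
¬P = ¬T = F
(Q ∧ R) ↓ ¬P = T ↓ F = F
U → ((Q ∧ R) ↓ ¬P) = T → F = F
So S3 is false.

Count: 0.

0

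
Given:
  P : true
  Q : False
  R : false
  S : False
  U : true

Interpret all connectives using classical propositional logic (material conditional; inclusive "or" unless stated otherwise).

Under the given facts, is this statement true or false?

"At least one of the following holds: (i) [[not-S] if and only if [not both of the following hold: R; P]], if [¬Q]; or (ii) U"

True

Values: Q=False, S=False, R=False, P=True, U=True.
This is (not Q -> (not S iff (R nand P))) or U.

not Q = not False = True
not S = not False = True
R nand P = False nand True = True
not S iff (R nand P) = True iff True = True
not Q -> (not S iff (R nand P)) = True -> True = True
(not Q -> (not S iff (R nand P))) or U = True or True = True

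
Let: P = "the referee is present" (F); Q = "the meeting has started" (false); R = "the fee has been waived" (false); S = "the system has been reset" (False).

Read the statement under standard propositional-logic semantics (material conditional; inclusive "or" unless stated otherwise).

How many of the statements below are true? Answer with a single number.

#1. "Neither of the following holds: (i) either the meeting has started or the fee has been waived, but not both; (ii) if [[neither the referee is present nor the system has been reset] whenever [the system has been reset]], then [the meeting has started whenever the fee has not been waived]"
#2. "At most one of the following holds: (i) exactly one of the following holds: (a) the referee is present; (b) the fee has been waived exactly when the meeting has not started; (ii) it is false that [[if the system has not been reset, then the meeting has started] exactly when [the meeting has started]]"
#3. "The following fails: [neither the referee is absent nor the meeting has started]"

#1: In symbols: (Q xor R) nor ((S -> (P nor S)) -> (~R -> Q))

Q xor R = F xor F = F
P nor S = F nor F = T
S -> (P nor S) = F -> T = T
~R = ~F = T
~R -> Q = T -> F = F
(S -> (P nor S)) -> (~R -> Q) = T -> F = F
(Q xor R) nor ((S -> (P nor S)) -> (~R -> Q)) = F nor F = T
Hence #1 is true.

#2: This is (P xor (R <-> ~Q)) nand ~((~S -> Q) <-> Q).

~Q = ~F = T
R <-> ~Q = F <-> T = F
P xor (R <-> ~Q) = F xor F = F
~S = ~F = T
~S -> Q = T -> F = F
(~S -> Q) <-> Q = F <-> F = T
~((~S -> Q) <-> Q) = ~T = F
(P xor (R <-> ~Q)) nand ~((~S -> Q) <-> Q) = F nand F = T
So #2 is true.

#3: Formalization: ~(~P nor Q)

~P = ~F = T
~P nor Q = T nor F = F
~(~P nor Q) = ~F = T
Thus #3 is true.

Count: 3.

3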